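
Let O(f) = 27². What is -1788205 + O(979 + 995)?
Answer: -1787476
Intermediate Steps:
O(f) = 729
-1788205 + O(979 + 995) = -1788205 + 729 = -1787476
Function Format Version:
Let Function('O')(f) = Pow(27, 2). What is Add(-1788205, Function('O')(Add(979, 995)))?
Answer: -1787476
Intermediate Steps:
Function('O')(f) = 729
Add(-1788205, Function('O')(Add(979, 995))) = Add(-1788205, 729) = -1787476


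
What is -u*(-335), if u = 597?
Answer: 199995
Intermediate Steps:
-u*(-335) = -597*(-335) = -1*(-199995) = 199995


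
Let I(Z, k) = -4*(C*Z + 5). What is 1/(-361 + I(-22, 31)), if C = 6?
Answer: 1/147 ≈ 0.0068027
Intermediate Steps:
I(Z, k) = -20 - 24*Z (I(Z, k) = -4*(6*Z + 5) = -4*(5 + 6*Z) = -20 - 24*Z)
1/(-361 + I(-22, 31)) = 1/(-361 + (-20 - 24*(-22))) = 1/(-361 + (-20 + 528)) = 1/(-361 + 508) = 1/147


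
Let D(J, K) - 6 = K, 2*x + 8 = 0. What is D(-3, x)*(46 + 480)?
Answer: 1052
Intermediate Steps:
x = -4 (x = -4 + (½)*0 = -4 + 0 = -4)
D(J, K) = 6 + K
D(-3, x)*(46 + 480) = (6 - 4)*(46 + 480) = 2*526 = 1052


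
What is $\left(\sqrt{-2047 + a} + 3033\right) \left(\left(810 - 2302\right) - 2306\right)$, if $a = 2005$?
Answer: $-11519334 - 3798 i \sqrt{42} \approx -1.1519 \cdot 10^{7} - 24614.0 i$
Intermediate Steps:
$\left(\sqrt{-2047 + a} + 3033\right) \left(\left(810 - 2302\right) - 2306\right) = \left(\sqrt{-2047 + 2005} + 3033\right) \left(\left(810 - 2302\right) - 2306\right) = \left(\sqrt{-42} + 3033\right) \left(\left(810 - 2302\right) - 2306\right) = \left(i \sqrt{42} + 3033\right) \left(-1492 - 2306\right) = \left(3033 + i \sqrt{42}\right) \left(-3798\right) = -11519334 - 3798 i \sqrt{42}$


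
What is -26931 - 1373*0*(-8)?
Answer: -26931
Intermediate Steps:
-26931 - 1373*0*(-8) = -26931 - 1373*0 = -26931 - 1*0 = -26931 + 0 = -26931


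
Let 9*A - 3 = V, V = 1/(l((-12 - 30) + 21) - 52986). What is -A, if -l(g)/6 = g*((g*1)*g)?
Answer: -7741/23220 ≈ -0.33338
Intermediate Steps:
l(g) = -6*g**3 (l(g) = -6*g*(g*1)*g = -6*g*g*g = -6*g*g**2 = -6*g**3)
V = 1/2580 (V = 1/(-6*((-12 - 30) + 21)**3 - 52986) = 1/(-6*(-42 + 21)**3 - 52986) = 1/(-6*(-21)**3 - 52986) = 1/(-6*(-9261) - 52986) = 1/(55566 - 52986) = 1/2580 ≈ 0.00038760)
A = 7741/23220 (A = 1/3 + (1/9)*(1/2580) = 1/3 + 1/23220 = 7741/23220 ≈ 0.33338)
-A = -1*7741/23220 = -7741/23220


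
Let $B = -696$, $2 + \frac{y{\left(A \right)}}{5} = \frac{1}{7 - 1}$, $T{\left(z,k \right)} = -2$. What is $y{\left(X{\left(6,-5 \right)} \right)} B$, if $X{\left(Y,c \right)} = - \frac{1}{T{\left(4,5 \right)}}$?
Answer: $6380$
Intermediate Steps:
$X{\left(Y,c \right)} = \frac{1}{2}$ ($X{\left(Y,c \right)} = - \frac{1}{-2} = \left(-1\right) \left(- \frac{1}{2}\right) = \frac{1}{2}$)
$y{\left(A \right)} = - \frac{55}{6}$ ($y{\left(A \right)} = -10 + \frac{5}{7 - 1} = -10 + \frac{5}{6} = - \frac{55}{6}$)
$y{\left(X{\left(6,-5 \right)} \right)} B = \left(- \frac{55}{6}\right) \left(-696\right) = 6380$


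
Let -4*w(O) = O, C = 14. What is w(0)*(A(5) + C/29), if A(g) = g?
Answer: 0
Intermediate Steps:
w(O) = -O/4
w(0)*(A(5) + C/29) = (-¼*0)*(5 + 14/29) = 0*(5 + 14*(1/29)) = 0*(5 + 14/29) = 0*(159/29) = 0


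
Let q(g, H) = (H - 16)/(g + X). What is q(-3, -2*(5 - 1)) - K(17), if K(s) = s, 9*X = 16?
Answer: 29/11 ≈ 2.6364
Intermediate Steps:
X = 16/9 (X = (⅑)*16 = 16/9 ≈ 1.7778)
q(g, H) = (-16 + H)/(16/9 + g) (q(g, H) = (H - 16)/(g + 16/9) = (-16 + H)/(16/9 + g))
q(-3, -2*(5 - 1)) - K(17) = 9*(-16 - 2*(5 - 1))/(16 + 9*(-3)) - 1*17 = 9*(-16 - 2*4)/(16 - 27) - 17 = 9*(-16 - 8)/(-11) - 17 = 9*(-1/11)*(-24) - 17 = 216/11 - 17 = 29/11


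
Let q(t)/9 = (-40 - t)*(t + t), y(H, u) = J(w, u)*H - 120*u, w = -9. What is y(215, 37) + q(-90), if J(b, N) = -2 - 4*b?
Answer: -78130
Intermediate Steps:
y(H, u) = -120*u + 34*H (y(H, u) = (-2 - 4*(-9))*H - 120*u = (-2 + 36)*H - 120*u = 34*H - 120*u = -120*u + 34*H)
q(t) = 18*t*(-40 - t) (q(t) = 9*((-40 - t)*(t + t)) = 9*((-40 - t)*(2*t)) = 9*(2*t*(-40 - t)) = 18*t*(-40 - t))
y(215, 37) + q(-90) = (-120*37 + 34*215) - 18*(-90)*(40 - 90) = (-4440 + 7310) - 18*(-90)*(-50) = 2870 - 81000 = -78130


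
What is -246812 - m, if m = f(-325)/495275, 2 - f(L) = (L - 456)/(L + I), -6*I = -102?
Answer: -684542954477/2773540 ≈ -2.4681e+5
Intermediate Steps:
I = 17 (I = -⅙*(-102) = 17)
f(L) = 2 - (-456 + L)/(17 + L) (f(L) = 2 - (L - 456)/(L + 17) = 2 - (-456 + L)/(17 + L))
m = -3/2773540 (m = ((490 - 325)/(17 - 325))/495275 = (165/(-308))*(1/495275) = -1/308*165*(1/495275) = -15/28*1/495275 = -3/2773540 ≈ -1.0816e-6)
-246812 - m = -246812 - 1*(-3/2773540) = -246812 + 3/2773540 = -684542954477/2773540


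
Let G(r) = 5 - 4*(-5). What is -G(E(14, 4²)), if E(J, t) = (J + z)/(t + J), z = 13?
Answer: -25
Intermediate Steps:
E(J, t) = (13 + J)/(J + t) (E(J, t) = (J + 13)/(t + J) = (13 + J)/(J + t))
G(r) = 25 (G(r) = 5 + 20 = 25)
-G(E(14, 4²)) = -1*25 = -25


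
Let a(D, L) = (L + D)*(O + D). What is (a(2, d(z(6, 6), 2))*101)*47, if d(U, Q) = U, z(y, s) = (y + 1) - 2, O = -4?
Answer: -66458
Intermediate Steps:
z(y, s) = -1 + y (z(y, s) = (1 + y) - 2 = -1 + y)
a(D, L) = (-4 + D)*(D + L) (a(D, L) = (L + D)*(-4 + D) = (D + L)*(-4 + D) = (-4 + D)*(D + L))
(a(2, d(z(6, 6), 2))*101)*47 = ((2² - 4*2 - 4*(-1 + 6) + 2*(-1 + 6))*101)*47 = ((4 - 8 - 4*5 + 2*5)*101)*47 = ((4 - 8 - 20 + 10)*101)*47 = -14*101*47 = -1414*47 = -66458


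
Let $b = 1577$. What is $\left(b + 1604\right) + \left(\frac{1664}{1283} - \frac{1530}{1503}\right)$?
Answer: $\frac{681624019}{214261} \approx 3181.3$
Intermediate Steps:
$\left(b + 1604\right) + \left(\frac{1664}{1283} - \frac{1530}{1503}\right) = \left(1577 + 1604\right) + \left(\frac{1664}{1283} - \frac{1530}{1503}\right) = 3181 + \left(1664 \cdot \frac{1}{1283} - \frac{170}{167}\right) = 3181 + \left(\frac{1664}{1283} - \frac{170}{167}\right) = 3181 + \frac{59778}{214261} = \frac{681624019}{214261}$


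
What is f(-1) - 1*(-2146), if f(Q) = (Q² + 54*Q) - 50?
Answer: 2043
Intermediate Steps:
f(Q) = -50 + Q² + 54*Q
f(-1) - 1*(-2146) = (-50 + (-1)² + 54*(-1)) - 1*(-2146) = (-50 + 1 - 54) + 2146 = -103 + 2146 = 2043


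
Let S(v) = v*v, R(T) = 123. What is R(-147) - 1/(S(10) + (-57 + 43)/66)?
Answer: 405006/3293 ≈ 122.99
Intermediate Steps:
S(v) = v**2
R(-147) - 1/(S(10) + (-57 + 43)/66) = 123 - 1/(10**2 + (-57 + 43)/66) = 123 - 1/(100 + (1/66)*(-14)) = 123 - 1/(100 - 7/33) = 123 - 1/3293/33 = 123 - 1*33/3293 = 123 - 33/3293 = 405006/3293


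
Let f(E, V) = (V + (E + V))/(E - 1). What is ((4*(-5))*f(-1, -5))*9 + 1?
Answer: -989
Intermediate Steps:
f(E, V) = (E + 2*V)/(-1 + E)
((4*(-5))*f(-1, -5))*9 + 1 = ((4*(-5))*((-1 + 2*(-5))/(-1 - 1)))*9 + 1 = -20*(-1 - 10)/(-2)*9 + 1 = -(-10)*(-11)*9 + 1 = -20*11/2*9 + 1 = -110*9 + 1 = -990 + 1 = -989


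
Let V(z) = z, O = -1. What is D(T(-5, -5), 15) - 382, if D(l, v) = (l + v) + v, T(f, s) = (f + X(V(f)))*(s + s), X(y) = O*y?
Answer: -352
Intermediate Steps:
X(y) = -y
T(f, s) = 0 (T(f, s) = (f - f)*(s + s) = 0*(2*s) = 0)
D(l, v) = l + 2*v
D(T(-5, -5), 15) - 382 = (0 + 2*15) - 382 = (0 + 30) - 382 = 30 - 382 = -352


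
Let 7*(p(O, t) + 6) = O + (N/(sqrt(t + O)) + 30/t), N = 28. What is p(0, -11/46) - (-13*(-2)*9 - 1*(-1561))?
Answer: -140057/77 - 4*I*sqrt(506)/11 ≈ -1818.9 - 8.1798*I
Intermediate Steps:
p(O, t) = -6 + 4/sqrt(O + t) + O/7 + 30/(7*t) (p(O, t) = -6 + (O + (28/(sqrt(t + O)) + 30/t))/7 = -6 + (O + (28/(sqrt(O + t)) + 30/t))/7 = -6 + (O + (28/sqrt(O + t) + 30/t))/7 = -6 + (O + 28/sqrt(O + t) + 30/t)/7 = -6 + (4/sqrt(O + t) + O/7 + 30/(7*t)) = -6 + 4/sqrt(O + t) + O/7 + 30/(7*t))
p(0, -11/46) - (-13*(-2)*9 - 1*(-1561)) = (-6 + 4/sqrt(0 - 11/46) + (1/7)*0 + 30/(7*((-11/46)))) - (-13*(-2)*9 - 1*(-1561)) = (-6 + 4/sqrt(0 - 11*1/46) + 0 + 30/(7*((-11*1/46)))) - (26*9 + 1561) = (-6 + 4/sqrt(0 - 11/46) + 0 + 30/(7*(-11/46))) - (234 + 1561) = (-6 + 4/sqrt(-11/46) + 0 + (30/7)*(-46/11)) - 1*1795 = (-6 + 4*(-I*sqrt(506)/11) + 0 - 1380/77) - 1795 = (-6 - 4*I*sqrt(506)/11 + 0 - 1380/77) - 1795 = (-1842/77 - 4*I*sqrt(506)/11) - 1795 = -140057/77 - 4*I*sqrt(506)/11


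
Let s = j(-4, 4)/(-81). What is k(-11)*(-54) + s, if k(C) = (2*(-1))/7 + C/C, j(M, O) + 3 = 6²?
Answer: -7367/189 ≈ -38.979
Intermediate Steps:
j(M, O) = 33 (j(M, O) = -3 + 6² = -3 + 36 = 33)
k(C) = 5/7 (k(C) = -2*⅐ + 1 = -2/7 + 1 = 5/7)
s = -11/27 (s = 33/(-81) = 33*(-1/81) = -11/27 ≈ -0.40741)
k(-11)*(-54) + s = (5/7)*(-54) - 11/27 = -270/7 - 11/27 = -7367/189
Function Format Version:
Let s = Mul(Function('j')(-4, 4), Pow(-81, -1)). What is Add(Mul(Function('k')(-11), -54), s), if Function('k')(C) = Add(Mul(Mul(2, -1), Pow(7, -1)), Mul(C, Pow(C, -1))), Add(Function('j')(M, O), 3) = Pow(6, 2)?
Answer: Rational(-7367, 189) ≈ -38.979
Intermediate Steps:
Function('j')(M, O) = 33 (Function('j')(M, O) = Add(-3, Pow(6, 2)) = Add(-3, 36) = 33)
Function('k')(C) = Rational(5, 7) (Function('k')(C) = Add(Mul(-2, Rational(1, 7)), 1) = Add(Rational(-2, 7), 1) = Rational(5, 7))
s = Rational(-11, 27) (s = Mul(33, Pow(-81, -1)) = Mul(33, Rational(-1, 81)) = Rational(-11, 27) ≈ -0.40741)
Add(Mul(Function('k')(-11), -54), s) = Add(Mul(Rational(5, 7), -54), Rational(-11, 27)) = Add(Rational(-270, 7), Rational(-11, 27)) = Rational(-7367, 189)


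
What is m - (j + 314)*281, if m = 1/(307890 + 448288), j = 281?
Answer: -126429180709/756178 ≈ -1.6720e+5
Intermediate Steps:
m = 1/756178 ≈ 1.3224e-6
m - (j + 314)*281 = 1/756178 - (281 + 314)*281 = 1/756178 - 595*281 = 1/756178 - 1*167195 = 1/756178 - 167195 = -126429180709/756178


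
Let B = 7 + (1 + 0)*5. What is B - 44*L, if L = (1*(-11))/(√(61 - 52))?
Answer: 520/3 ≈ 173.33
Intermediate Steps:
B = 12 (B = 7 + 1*5 = 7 + 5 = 12)
L = -11/3 (L = -11/(√9) = -11/3 ≈ -3.6667)
B - 44*L = 12 - 44*(-11/3) = 12 + 484/3 = 520/3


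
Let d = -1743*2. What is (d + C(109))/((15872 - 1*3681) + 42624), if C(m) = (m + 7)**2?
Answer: 1994/10963 ≈ 0.18188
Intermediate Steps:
d = -3486
C(m) = (7 + m)**2
(d + C(109))/((15872 - 1*3681) + 42624) = (-3486 + (7 + 109)**2)/((15872 - 1*3681) + 42624) = (-3486 + 116**2)/((15872 - 3681) + 42624) = (-3486 + 13456)/(12191 + 42624) = 9970/54815 = 9970*(1/54815) = 1994/10963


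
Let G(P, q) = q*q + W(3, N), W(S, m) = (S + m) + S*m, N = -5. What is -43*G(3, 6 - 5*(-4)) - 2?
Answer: -28339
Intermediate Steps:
W(S, m) = S + m + S*m
G(P, q) = -17 + q² (G(P, q) = q*q + (3 - 5 + 3*(-5)) = q² + (3 - 5 - 15) = q² - 17 = -17 + q²)
-43*G(3, 6 - 5*(-4)) - 2 = -43*(-17 + (6 - 5*(-4))²) - 2 = -43*(-17 + (6 + 20)²) - 2 = -43*(-17 + 26²) - 2 = -43*(-17 + 676) - 2 = -43*659 - 2 = -28337 - 2 = -28339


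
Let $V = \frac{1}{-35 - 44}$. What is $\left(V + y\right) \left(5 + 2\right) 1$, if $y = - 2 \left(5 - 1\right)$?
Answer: $- \frac{4431}{79} \approx -56.089$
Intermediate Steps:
$y = -8$ ($y = \left(-2\right) 4 = -8$)
$V = - \frac{1}{79}$ ($V = \frac{1}{-79} = - \frac{1}{79} \approx -0.012658$)
$\left(V + y\right) \left(5 + 2\right) 1 = \left(- \frac{1}{79} - 8\right) \left(5 + 2\right) 1 = - \frac{633 \cdot 7 \cdot 1}{79} = \left(- \frac{633}{79}\right) 7 = - \frac{4431}{79}$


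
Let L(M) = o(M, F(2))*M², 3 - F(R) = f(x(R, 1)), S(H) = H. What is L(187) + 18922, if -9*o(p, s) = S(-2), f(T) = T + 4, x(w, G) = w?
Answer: 240236/9 ≈ 26693.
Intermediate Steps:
f(T) = 4 + T
F(R) = -1 - R (F(R) = 3 - (4 + R) = 3 + (-4 - R) = -1 - R)
o(p, s) = 2/9 (o(p, s) = -⅑*(-2) = 2/9)
L(M) = 2*M²/9
L(187) + 18922 = (2/9)*187² + 18922 = (2/9)*34969 + 18922 = 69938/9 + 18922 = 240236/9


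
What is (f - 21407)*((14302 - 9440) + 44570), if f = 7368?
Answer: -693975848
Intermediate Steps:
(f - 21407)*((14302 - 9440) + 44570) = (7368 - 21407)*((14302 - 9440) + 44570) = -14039*(4862 + 44570) = -14039*49432 = -693975848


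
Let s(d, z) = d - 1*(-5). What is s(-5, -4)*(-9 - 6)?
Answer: 0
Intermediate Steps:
s(d, z) = 5 + d (s(d, z) = d + 5 = 5 + d)
s(-5, -4)*(-9 - 6) = (5 - 5)*(-9 - 6) = 0*(-15) = 0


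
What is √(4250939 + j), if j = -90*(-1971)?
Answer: √4428329 ≈ 2104.4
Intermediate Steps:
j = 177390
√(4250939 + j) = √(4250939 + 177390) = √4428329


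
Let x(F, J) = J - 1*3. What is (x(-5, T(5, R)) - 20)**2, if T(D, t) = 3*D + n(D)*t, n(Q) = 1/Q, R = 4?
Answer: 1296/25 ≈ 51.840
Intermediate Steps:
T(D, t) = 3*D + t/D
x(F, J) = -3 + J (x(F, J) = J - 3 = -3 + J)
(x(-5, T(5, R)) - 20)**2 = ((-3 + (3*5 + 4/5)) - 20)**2 = ((-3 + (15 + 4*(1/5))) - 20)**2 = ((-3 + (15 + 4/5)) - 20)**2 = ((-3 + 79/5) - 20)**2 = (64/5 - 20)**2 = (-36/5)**2 = 1296/25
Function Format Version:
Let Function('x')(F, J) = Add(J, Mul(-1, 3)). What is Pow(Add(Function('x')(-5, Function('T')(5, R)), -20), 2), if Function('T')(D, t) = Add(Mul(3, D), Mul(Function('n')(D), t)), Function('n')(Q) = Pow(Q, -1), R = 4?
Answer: Rational(1296, 25) ≈ 51.840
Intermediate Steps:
Function('T')(D, t) = Add(Mul(3, D), Mul(t, Pow(D, -1))) (Function('T')(D, t) = Add(Mul(3, D), Mul(Pow(D, -1), t)) = Add(Mul(3, D), Mul(t, Pow(D, -1))))
Function('x')(F, J) = Add(-3, J) (Function('x')(F, J) = Add(J, -3) = Add(-3, J))
Pow(Add(Function('x')(-5, Function('T')(5, R)), -20), 2) = Pow(Add(Add(-3, Add(Mul(3, 5), Mul(4, Pow(5, -1)))), -20), 2) = Pow(Add(Add(-3, Add(15, Mul(4, Rational(1, 5)))), -20), 2) = Pow(Add(Add(-3, Add(15, Rational(4, 5))), -20), 2) = Pow(Add(Add(-3, Rational(79, 5)), -20), 2) = Pow(Add(Rational(64, 5), -20), 2) = Pow(Rational(-36, 5), 2) = Rational(1296, 25)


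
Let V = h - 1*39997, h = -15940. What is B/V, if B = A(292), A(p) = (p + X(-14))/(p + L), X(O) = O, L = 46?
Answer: -139/9453353 ≈ -1.4704e-5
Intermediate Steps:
V = -55937 (V = -15940 - 1*39997 = -15940 - 39997 = -55937)
A(p) = (-14 + p)/(46 + p) (A(p) = (p - 14)/(p + 46) = (-14 + p)/(46 + p))
B = 139/169 (B = (-14 + 292)/(46 + 292) = 278/338 = (1/338)*278 = 139/169 ≈ 0.82248)
B/V = (139/169)/(-55937) = (139/169)*(-1/55937) = -139/9453353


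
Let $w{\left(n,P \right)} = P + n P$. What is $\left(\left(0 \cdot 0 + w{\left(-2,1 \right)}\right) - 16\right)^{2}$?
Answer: $289$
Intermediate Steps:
$w{\left(n,P \right)} = P + P n$
$\left(\left(0 \cdot 0 + w{\left(-2,1 \right)}\right) - 16\right)^{2} = \left(\left(0 \cdot 0 + 1 \left(1 - 2\right)\right) - 16\right)^{2} = \left(\left(0 + 1 \left(-1\right)\right) - 16\right)^{2} = \left(\left(0 - 1\right) - 16\right)^{2} = \left(-1 - 16\right)^{2} = \left(-17\right)^{2} = 289$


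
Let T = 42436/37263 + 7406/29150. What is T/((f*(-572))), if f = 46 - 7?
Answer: -756489589/12115658283300 ≈ -6.2439e-5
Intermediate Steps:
f = 39
T = 756489589/543108225 (T = 42436*(1/37263) + 7406*(1/29150) = 42436/37263 + 3703/14575 = 756489589/543108225 ≈ 1.3929)
T/((f*(-572))) = 756489589/(543108225*((39*(-572)))) = (756489589/543108225)/(-22308) = (756489589/543108225)*(-1/22308) = -756489589/12115658283300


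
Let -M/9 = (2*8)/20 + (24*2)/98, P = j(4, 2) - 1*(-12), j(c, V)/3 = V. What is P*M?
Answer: -51192/245 ≈ -208.95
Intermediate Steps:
j(c, V) = 3*V
P = 18 (P = 3*2 - 1*(-12) = 6 + 12 = 18)
M = -2844/245 (M = -9*((2*8)/20 + (24*2)/98) = -9*(16*(1/20) + 48*(1/98)) = -9*(⅘ + 24/49) = -9*316/245 = -2844/245 ≈ -11.608)
P*M = 18*(-2844/245) = -51192/245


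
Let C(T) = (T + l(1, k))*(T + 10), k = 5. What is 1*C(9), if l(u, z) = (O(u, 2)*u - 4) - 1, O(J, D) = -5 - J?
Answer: -38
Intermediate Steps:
l(u, z) = -5 + u*(-5 - u) (l(u, z) = ((-5 - u)*u - 4) - 1 = (u*(-5 - u) - 4) - 1 = (-4 + u*(-5 - u)) - 1 = -5 + u*(-5 - u))
C(T) = (-11 + T)*(10 + T) (C(T) = (T + (-5 - 1*1*(5 + 1)))*(T + 10) = (T + (-5 - 1*1*6))*(10 + T) = (T + (-5 - 6))*(10 + T) = (T - 11)*(10 + T) = (-11 + T)*(10 + T))
1*C(9) = 1*(-110 + 9² - 1*9) = 1*(-110 + 81 - 9) = 1*(-38) = -38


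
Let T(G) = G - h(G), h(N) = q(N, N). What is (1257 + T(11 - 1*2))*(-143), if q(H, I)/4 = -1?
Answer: -181610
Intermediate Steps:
q(H, I) = -4 (q(H, I) = 4*(-1) = -4)
h(N) = -4
T(G) = 4 + G (T(G) = G - 1*(-4) = G + 4 = 4 + G)
(1257 + T(11 - 1*2))*(-143) = (1257 + (4 + (11 - 1*2)))*(-143) = (1257 + (4 + (11 - 2)))*(-143) = (1257 + (4 + 9))*(-143) = (1257 + 13)*(-143) = 1270*(-143) = -181610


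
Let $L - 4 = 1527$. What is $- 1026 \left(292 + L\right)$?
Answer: $-1870398$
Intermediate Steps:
$L = 1531$ ($L = 4 + 1527 = 1531$)
$- 1026 \left(292 + L\right) = - 1026 \left(292 + 1531\right) = \left(-1026\right) 1823 = -1870398$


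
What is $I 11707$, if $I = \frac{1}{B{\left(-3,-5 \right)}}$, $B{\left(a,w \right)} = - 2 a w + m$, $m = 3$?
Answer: $- \frac{11707}{27} \approx -433.59$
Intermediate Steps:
$B{\left(a,w \right)} = 3 - 2 a w$ ($B{\left(a,w \right)} = - 2 a w + 3 = 3 - 2 a w$)
$I = - \frac{1}{27}$ ($I = \frac{1}{3 - \left(-6\right) \left(-5\right)} = \frac{1}{3 - 30} = \frac{1}{-27} = - \frac{1}{27} \approx -0.037037$)
$I 11707 = \left(- \frac{1}{27}\right) 11707 = - \frac{11707}{27}$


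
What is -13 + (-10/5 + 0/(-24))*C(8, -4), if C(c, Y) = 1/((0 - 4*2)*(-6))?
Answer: -313/24 ≈ -13.042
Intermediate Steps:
C(c, Y) = 1/48 (C(c, Y) = -⅙/(0 - 8) = -⅙/(-8) = -⅛*(-⅙) = 1/48)
-13 + (-10/5 + 0/(-24))*C(8, -4) = -13 + (-10/5 + 0/(-24))*(1/48) = -13 + (-10*⅕ + 0*(-1/24))*(1/48) = -13 + (-2 + 0)*(1/48) = -13 - 2*1/48 = -13 - 1/24 = -313/24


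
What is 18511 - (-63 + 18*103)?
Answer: 16720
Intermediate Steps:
18511 - (-63 + 18*103) = 18511 - (-63 + 1854) = 18511 - 1*1791 = 18511 - 1791 = 16720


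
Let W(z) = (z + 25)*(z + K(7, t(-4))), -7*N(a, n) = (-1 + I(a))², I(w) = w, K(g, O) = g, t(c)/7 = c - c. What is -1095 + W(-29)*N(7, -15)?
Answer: -10833/7 ≈ -1547.6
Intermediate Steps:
t(c) = 0 (t(c) = 7*(c - c) = 7*0 = 0)
N(a, n) = -(-1 + a)²/7
W(z) = (7 + z)*(25 + z) (W(z) = (z + 25)*(z + 7) = (25 + z)*(7 + z) = (7 + z)*(25 + z))
-1095 + W(-29)*N(7, -15) = -1095 + (175 + (-29)² + 32*(-29))*(-(-1 + 7)²/7) = -1095 + (175 + 841 - 928)*(-⅐*6²) = -1095 + 88*(-⅐*36) = -1095 + 88*(-36/7) = -1095 - 3168/7 = -10833/7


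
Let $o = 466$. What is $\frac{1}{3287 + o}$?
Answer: $\frac{1}{3753} \approx 0.00026645$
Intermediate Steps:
$\frac{1}{3287 + o} = \frac{1}{3287 + 466} = \frac{1}{3753}$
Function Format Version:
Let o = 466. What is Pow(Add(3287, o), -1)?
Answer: Rational(1, 3753) ≈ 0.00026645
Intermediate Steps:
Pow(Add(3287, o), -1) = Pow(Add(3287, 466), -1) = Pow(3753, -1) = Rational(1, 3753)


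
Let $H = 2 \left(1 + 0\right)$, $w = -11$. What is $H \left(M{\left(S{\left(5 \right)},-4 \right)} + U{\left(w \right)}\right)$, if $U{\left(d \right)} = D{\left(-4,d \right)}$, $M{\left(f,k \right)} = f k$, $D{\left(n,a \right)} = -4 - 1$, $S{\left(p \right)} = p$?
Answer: $-50$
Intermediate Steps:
$D{\left(n,a \right)} = -5$
$U{\left(d \right)} = -5$
$H = 2$ ($H = 2 \cdot 1 = 2$)
$H \left(M{\left(S{\left(5 \right)},-4 \right)} + U{\left(w \right)}\right) = 2 \left(5 \left(-4\right) - 5\right) = 2 \left(-20 - 5\right) = 2 \left(-25\right) = -50$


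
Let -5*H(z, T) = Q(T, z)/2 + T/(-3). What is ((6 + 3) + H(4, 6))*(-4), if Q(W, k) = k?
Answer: -36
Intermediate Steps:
H(z, T) = -z/10 + T/15 (H(z, T) = -(z/2 + T/(-3))/5 = -(z*(½) + T*(-⅓))/5 = -(z/2 - T/3)/5 = -z/10 + T/15)
((6 + 3) + H(4, 6))*(-4) = ((6 + 3) + (-⅒*4 + (1/15)*6))*(-4) = (9 + (-⅖ + ⅖))*(-4) = (9 + 0)*(-4) = 9*(-4) = -36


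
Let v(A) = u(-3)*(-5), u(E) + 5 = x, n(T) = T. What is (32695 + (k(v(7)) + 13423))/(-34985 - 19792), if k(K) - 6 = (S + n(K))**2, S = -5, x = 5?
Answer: -15383/18259 ≈ -0.84249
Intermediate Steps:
u(E) = 0 (u(E) = -5 + 5 = 0)
v(A) = 0 (v(A) = 0*(-5) = 0)
k(K) = 6 + (-5 + K)**2
(32695 + (k(v(7)) + 13423))/(-34985 - 19792) = (32695 + ((6 + (-5 + 0)**2) + 13423))/(-34985 - 19792) = (32695 + ((6 + (-5)**2) + 13423))/(-54777) = (32695 + ((6 + 25) + 13423))*(-1/54777) = (32695 + (31 + 13423))*(-1/54777) = (32695 + 13454)*(-1/54777) = 46149*(-1/54777) = -15383/18259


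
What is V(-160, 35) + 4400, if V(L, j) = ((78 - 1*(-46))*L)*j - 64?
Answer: -690064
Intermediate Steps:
V(L, j) = -64 + 124*L*j (V(L, j) = ((78 + 46)*L)*j - 64 = (124*L)*j - 64 = 124*L*j - 64 = -64 + 124*L*j)
V(-160, 35) + 4400 = (-64 + 124*(-160)*35) + 4400 = (-64 - 694400) + 4400 = -694464 + 4400 = -690064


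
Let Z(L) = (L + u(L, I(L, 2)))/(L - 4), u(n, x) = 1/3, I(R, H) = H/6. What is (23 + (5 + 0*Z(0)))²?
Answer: 784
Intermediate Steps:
I(R, H) = H/6 (I(R, H) = H*(⅙) = H/6)
u(n, x) = ⅓
Z(L) = (⅓ + L)/(-4 + L) (Z(L) = (L + ⅓)/(L - 4) = (⅓ + L)/(-4 + L))
(23 + (5 + 0*Z(0)))² = (23 + (5 + 0*((⅓ + 0)/(-4 + 0))))² = (23 + (5 + 0*((⅓)/(-4))))² = (23 + (5 + 0*(-¼*⅓)))² = (23 + (5 + 0*(-1/12)))² = (23 + (5 + 0))² = (23 + 5)² = 28² = 784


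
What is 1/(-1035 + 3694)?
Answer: 1/2659 ≈ 0.00037608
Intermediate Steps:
1/(-1035 + 3694) = 1/2659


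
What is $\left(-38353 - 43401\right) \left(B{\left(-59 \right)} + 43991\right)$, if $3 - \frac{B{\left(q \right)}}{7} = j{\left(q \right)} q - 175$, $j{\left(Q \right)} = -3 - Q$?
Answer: $-5589112210$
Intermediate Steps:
$B{\left(q \right)} = 1246 - 7 q \left(-3 - q\right)$ ($B{\left(q \right)} = 21 - 7 \left(\left(-3 - q\right) q - 175\right) = 21 - 7 \left(q \left(-3 - q\right) - 175\right) = 21 - 7 \left(-175 + q \left(-3 - q\right)\right) = 21 - \left(-1225 + 7 q \left(-3 - q\right)\right) = 1246 - 7 q \left(-3 - q\right)$)
$\left(-38353 - 43401\right) \left(B{\left(-59 \right)} + 43991\right) = \left(-38353 - 43401\right) \left(\left(1246 + 7 \left(-59\right) \left(3 - 59\right)\right) + 43991\right) = - 81754 \left(\left(1246 + 7 \left(-59\right) \left(-56\right)\right) + 43991\right) = - 81754 \left(\left(1246 + 23128\right) + 43991\right) = - 81754 \left(24374 + 43991\right) = \left(-81754\right) 68365 = -5589112210$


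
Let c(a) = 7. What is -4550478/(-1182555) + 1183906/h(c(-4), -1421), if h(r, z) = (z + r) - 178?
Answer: -232131599809/313771260 ≈ -739.81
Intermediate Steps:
h(r, z) = -178 + r + z (h(r, z) = (r + z) - 178 = -178 + r + z)
-4550478/(-1182555) + 1183906/h(c(-4), -1421) = -4550478/(-1182555) + 1183906/(-178 + 7 - 1421) = -4550478*(-1/1182555) + 1183906/(-1592) = 1516826/394185 + 1183906*(-1/1592) = 1516826/394185 - 591953/796 = -232131599809/313771260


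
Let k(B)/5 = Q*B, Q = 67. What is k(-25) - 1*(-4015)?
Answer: -4360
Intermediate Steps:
k(B) = 335*B (k(B) = 5*(67*B) = 335*B)
k(-25) - 1*(-4015) = 335*(-25) - 1*(-4015) = -8375 + 4015 = -4360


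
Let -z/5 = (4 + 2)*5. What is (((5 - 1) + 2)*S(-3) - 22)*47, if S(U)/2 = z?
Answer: -85634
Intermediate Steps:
z = -150 (z = -5*(4 + 2)*5 = -30*5 = -5*30 = -150)
S(U) = -300 (S(U) = 2*(-150) = -300)
(((5 - 1) + 2)*S(-3) - 22)*47 = (((5 - 1) + 2)*(-300) - 22)*47 = ((4 + 2)*(-300) - 22)*47 = (6*(-300) - 22)*47 = (-1800 - 22)*47 = -1822*47 = -85634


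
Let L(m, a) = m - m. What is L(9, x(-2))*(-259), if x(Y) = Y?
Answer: 0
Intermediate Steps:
L(m, a) = 0
L(9, x(-2))*(-259) = 0*(-259) = 0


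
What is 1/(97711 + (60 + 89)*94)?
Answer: 1/111717 ≈ 8.9512e-6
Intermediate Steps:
1/(97711 + (60 + 89)*94) = 1/(97711 + 149*94) = 1/(97711 + 14006) = 1/111717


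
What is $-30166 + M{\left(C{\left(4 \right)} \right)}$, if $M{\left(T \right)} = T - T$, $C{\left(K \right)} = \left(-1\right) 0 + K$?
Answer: $-30166$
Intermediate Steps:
$C{\left(K \right)} = K$ ($C{\left(K \right)} = 0 + K = K$)
$M{\left(T \right)} = 0$
$-30166 + M{\left(C{\left(4 \right)} \right)} = -30166 + 0 = -30166$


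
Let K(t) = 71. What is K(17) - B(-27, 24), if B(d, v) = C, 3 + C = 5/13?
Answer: 957/13 ≈ 73.615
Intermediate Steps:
C = -34/13 (C = -3 + 5/13 = -34/13 ≈ -2.6154)
B(d, v) = -34/13
K(17) - B(-27, 24) = 71 - 1*(-34/13) = 71 + 34/13 = 957/13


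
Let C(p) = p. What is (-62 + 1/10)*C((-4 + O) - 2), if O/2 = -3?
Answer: 3714/5 ≈ 742.80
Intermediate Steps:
O = -6 (O = 2*(-3) = -6)
(-62 + 1/10)*C((-4 + O) - 2) = (-62 + 1/10)*((-4 - 6) - 2) = (-62 + 1/10)*(-10 - 2) = -619/10*(-12) = 3714/5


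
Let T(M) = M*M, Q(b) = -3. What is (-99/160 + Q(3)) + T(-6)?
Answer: 5181/160 ≈ 32.381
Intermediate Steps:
T(M) = M²
(-99/160 + Q(3)) + T(-6) = (-99/160 - 3) + (-6)² = (-99*1/160 - 3) + 36 = (-99/160 - 3) + 36 = -579/160 + 36 = 5181/160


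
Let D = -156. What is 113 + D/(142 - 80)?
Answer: 3425/31 ≈ 110.48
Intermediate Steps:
113 + D/(142 - 80) = 113 - 156/(142 - 80) = 113 - 156/62 = 113 - 156*1/62 = 113 - 78/31 = 3425/31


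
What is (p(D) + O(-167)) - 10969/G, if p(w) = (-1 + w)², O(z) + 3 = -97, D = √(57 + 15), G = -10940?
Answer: -284411/10940 - 12*√2 ≈ -42.968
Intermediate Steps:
D = 6*√2 (D = √72 = 6*√2 ≈ 8.4853)
O(z) = -100 (O(z) = -3 - 97 = -100)
(p(D) + O(-167)) - 10969/G = ((-1 + 6*√2)² - 100) - 10969/(-10940) = (-100 + (-1 + 6*√2)²) - 10969*(-1/10940) = (-100 + (-1 + 6*√2)²) + 10969/10940 = -1083031/10940 + (-1 + 6*√2)²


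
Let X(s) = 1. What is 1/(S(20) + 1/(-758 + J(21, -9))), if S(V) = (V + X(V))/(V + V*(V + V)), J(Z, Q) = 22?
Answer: 150880/3659 ≈ 41.235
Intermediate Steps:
S(V) = (1 + V)/(V + 2*V²) (S(V) = (V + 1)/(V + V*(V + V)) = (1 + V)/(V + V*(2*V)) = (1 + V)/(V + 2*V²))
1/(S(20) + 1/(-758 + J(21, -9))) = 1/((1 + 20)/(20*(1 + 2*20)) + 1/(-758 + 22)) = 1/((1/20)*21/(1 + 40) + 1/(-736)) = 1/((1/20)*21/41 - 1/736) = 1/((1/20)*(1/41)*21 - 1/736) = 1/(21/820 - 1/736) = 1/(3659/150880) = 150880/3659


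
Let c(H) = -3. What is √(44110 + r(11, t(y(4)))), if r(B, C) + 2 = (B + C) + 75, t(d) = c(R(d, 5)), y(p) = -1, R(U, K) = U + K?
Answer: √44191 ≈ 210.22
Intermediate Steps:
R(U, K) = K + U
t(d) = -3
r(B, C) = 73 + B + C (r(B, C) = -2 + ((B + C) + 75) = -2 + (75 + B + C) = 73 + B + C)
√(44110 + r(11, t(y(4)))) = √(44110 + (73 + 11 - 3)) = √(44110 + 81) = √44191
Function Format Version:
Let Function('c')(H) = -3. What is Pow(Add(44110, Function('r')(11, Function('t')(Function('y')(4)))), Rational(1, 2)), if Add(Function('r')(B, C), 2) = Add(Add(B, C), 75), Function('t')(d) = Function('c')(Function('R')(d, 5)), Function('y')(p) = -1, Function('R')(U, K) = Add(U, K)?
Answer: Pow(44191, Rational(1, 2)) ≈ 210.22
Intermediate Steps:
Function('R')(U, K) = Add(K, U)
Function('t')(d) = -3
Function('r')(B, C) = Add(73, B, C) (Function('r')(B, C) = Add(-2, Add(Add(B, C), 75)) = Add(-2, Add(75, B, C)) = Add(73, B, C))
Pow(Add(44110, Function('r')(11, Function('t')(Function('y')(4)))), Rational(1, 2)) = Pow(Add(44110, Add(73, 11, -3)), Rational(1, 2)) = Pow(Add(44110, 81), Rational(1, 2)) = Pow(44191, Rational(1, 2))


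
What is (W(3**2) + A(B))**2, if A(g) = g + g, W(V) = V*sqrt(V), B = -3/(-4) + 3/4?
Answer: 900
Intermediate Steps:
B = 3/2 (B = -3*(-1/4) + 3*(1/4) = 3/4 + 3/4 = 3/2 ≈ 1.5000)
W(V) = V**(3/2)
A(g) = 2*g
(W(3**2) + A(B))**2 = ((3**2)**(3/2) + 2*(3/2))**2 = (9**(3/2) + 3)**2 = (27 + 3)**2 = 30**2 = 900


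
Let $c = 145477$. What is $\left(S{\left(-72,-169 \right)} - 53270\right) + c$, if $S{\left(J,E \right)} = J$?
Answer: $92135$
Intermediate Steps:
$\left(S{\left(-72,-169 \right)} - 53270\right) + c = \left(-72 - 53270\right) + 145477 = -53342 + 145477 = 92135$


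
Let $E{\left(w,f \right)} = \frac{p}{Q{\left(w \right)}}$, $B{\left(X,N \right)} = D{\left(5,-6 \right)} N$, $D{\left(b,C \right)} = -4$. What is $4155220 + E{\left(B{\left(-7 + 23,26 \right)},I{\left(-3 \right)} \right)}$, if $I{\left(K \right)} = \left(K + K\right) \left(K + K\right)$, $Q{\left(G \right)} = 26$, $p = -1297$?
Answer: $\frac{108034423}{26} \approx 4.1552 \cdot 10^{6}$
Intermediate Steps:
$B{\left(X,N \right)} = - 4 N$
$I{\left(K \right)} = 4 K^{2}$ ($I{\left(K \right)} = 2 K 2 K = 4 K^{2}$)
$E{\left(w,f \right)} = - \frac{1297}{26}$
$4155220 + E{\left(B{\left(-7 + 23,26 \right)},I{\left(-3 \right)} \right)} = 4155220 - \frac{1297}{26} = \frac{108034423}{26}$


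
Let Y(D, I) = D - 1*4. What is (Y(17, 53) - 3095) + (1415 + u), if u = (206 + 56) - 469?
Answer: -1874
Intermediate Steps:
Y(D, I) = -4 + D (Y(D, I) = D - 4 = -4 + D)
u = -207 (u = 262 - 469 = -207)
(Y(17, 53) - 3095) + (1415 + u) = ((-4 + 17) - 3095) + (1415 - 207) = (13 - 3095) + 1208 = -3082 + 1208 = -1874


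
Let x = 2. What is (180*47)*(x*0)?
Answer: 0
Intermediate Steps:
(180*47)*(x*0) = (180*47)*(2*0) = 8460*0 = 0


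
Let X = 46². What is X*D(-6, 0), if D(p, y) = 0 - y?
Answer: 0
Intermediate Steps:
D(p, y) = -y
X = 2116
X*D(-6, 0) = 2116*(-1*0) = 2116*0 = 0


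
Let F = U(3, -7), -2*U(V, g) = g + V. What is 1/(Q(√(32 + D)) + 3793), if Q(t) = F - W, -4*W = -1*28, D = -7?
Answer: 1/3788 ≈ 0.00026399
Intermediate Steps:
U(V, g) = -V/2 - g/2 (U(V, g) = -(g + V)/2 = -(V + g)/2 = -V/2 - g/2)
W = 7 (W = -(-1)*28/4 = -¼*(-28) = 7)
F = 2 (F = -½*3 - ½*(-7) = -3/2 + 7/2 = 2)
Q(t) = -5 (Q(t) = 2 - 1*7 = 2 - 7 = -5)
1/(Q(√(32 + D)) + 3793) = 1/(-5 + 3793) = 1/3788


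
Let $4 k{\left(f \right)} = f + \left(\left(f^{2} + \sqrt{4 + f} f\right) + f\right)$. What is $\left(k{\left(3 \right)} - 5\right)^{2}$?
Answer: $\frac{11}{2} - \frac{15 \sqrt{7}}{8} \approx 0.53922$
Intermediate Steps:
$k{\left(f \right)} = \frac{f}{2} + \frac{f^{2}}{4} + \frac{f \sqrt{4 + f}}{4}$ ($k{\left(f \right)} = \frac{f + \left(\left(f^{2} + \sqrt{4 + f} f\right) + f\right)}{4} = \frac{f + \left(\left(f^{2} + f \sqrt{4 + f}\right) + f\right)}{4} = \frac{f + \left(f + f^{2} + f \sqrt{4 + f}\right)}{4} = \frac{f^{2} + 2 f + f \sqrt{4 + f}}{4} = \frac{f}{2} + \frac{f^{2}}{4} + \frac{f \sqrt{4 + f}}{4}$)
$\left(k{\left(3 \right)} - 5\right)^{2} = \left(\frac{1}{4} \cdot 3 \left(2 + 3 + \sqrt{4 + 3}\right) - 5\right)^{2} = \left(\frac{1}{4} \cdot 3 \left(2 + 3 + \sqrt{7}\right) - 5\right)^{2} = \left(\frac{1}{4} \cdot 3 \left(5 + \sqrt{7}\right) - 5\right)^{2} = \left(\left(\frac{15}{4} + \frac{3 \sqrt{7}}{4}\right) - 5\right)^{2} = \left(- \frac{5}{4} + \frac{3 \sqrt{7}}{4}\right)^{2}$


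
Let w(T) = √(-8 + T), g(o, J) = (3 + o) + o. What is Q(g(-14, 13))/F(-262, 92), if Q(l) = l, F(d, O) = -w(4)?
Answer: -25*I/2 ≈ -12.5*I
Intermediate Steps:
g(o, J) = 3 + 2*o
F(d, O) = -2*I (F(d, O) = -√(-8 + 4) = -√(-4) = -2*I)
Q(g(-14, 13))/F(-262, 92) = (3 + 2*(-14))/((-2*I)) = (3 - 28)*(I/2) = -25*I/2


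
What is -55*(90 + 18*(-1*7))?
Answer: 1980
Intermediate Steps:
-55*(90 + 18*(-1*7)) = -55*(90 + 18*(-7)) = -55*(90 - 126) = -55*(-36) = 1980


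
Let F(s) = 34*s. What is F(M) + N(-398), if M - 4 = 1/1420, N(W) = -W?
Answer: 379157/710 ≈ 534.02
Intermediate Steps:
M = 5681/1420 (M = 4 + 1/1420 = 5681/1420 ≈ 4.0007)
F(M) + N(-398) = 34*(5681/1420) - 1*(-398) = 96577/710 + 398 = 379157/710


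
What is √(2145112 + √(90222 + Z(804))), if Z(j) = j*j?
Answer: √(2145112 + √736638) ≈ 1464.9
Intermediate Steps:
Z(j) = j²
√(2145112 + √(90222 + Z(804))) = √(2145112 + √(90222 + 804²)) = √(2145112 + √(90222 + 646416)) = √(2145112 + √736638)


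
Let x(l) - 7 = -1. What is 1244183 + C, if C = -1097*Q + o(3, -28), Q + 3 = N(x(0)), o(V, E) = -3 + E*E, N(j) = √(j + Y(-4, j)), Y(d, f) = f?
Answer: 1248255 - 2194*√3 ≈ 1.2445e+6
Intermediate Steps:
x(l) = 6 (x(l) = 7 - 1 = 6)
N(j) = √2*√j (N(j) = √(j + j) = √(2*j) = √2*√j)
o(V, E) = -3 + E²
Q = -3 + 2*√3 (Q = -3 + √2*√6 = -3 + 2*√3 ≈ 0.46410)
C = 4072 - 2194*√3 (C = -1097*(-3 + 2*√3) + (-3 + (-28)²) = (3291 - 2194*√3) + (-3 + 784) = (3291 - 2194*√3) + 781 = 4072 - 2194*√3 ≈ 271.88)
1244183 + C = 1244183 + (4072 - 2194*√3) = 1248255 - 2194*√3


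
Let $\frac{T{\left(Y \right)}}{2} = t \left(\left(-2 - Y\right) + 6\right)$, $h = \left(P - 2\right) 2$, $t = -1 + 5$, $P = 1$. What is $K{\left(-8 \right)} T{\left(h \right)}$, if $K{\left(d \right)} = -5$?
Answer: $-240$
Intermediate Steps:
$t = 4$
$h = -2$ ($h = \left(1 - 2\right) 2 = \left(-1\right) 2 = -2$)
$T{\left(Y \right)} = 32 - 8 Y$ ($T{\left(Y \right)} = 2 \cdot 4 \left(\left(-2 - Y\right) + 6\right) = 2 \cdot 4 \left(4 - Y\right) = 2 \left(16 - 4 Y\right) = 32 - 8 Y$)
$K{\left(-8 \right)} T{\left(h \right)} = - 5 \left(32 - -16\right) = - 5 \left(32 + 16\right) = \left(-5\right) 48 = -240$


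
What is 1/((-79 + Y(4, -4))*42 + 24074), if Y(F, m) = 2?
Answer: 1/20840 ≈ 4.7985e-5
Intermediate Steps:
1/((-79 + Y(4, -4))*42 + 24074) = 1/((-79 + 2)*42 + 24074) = 1/(-77*42 + 24074) = 1/(-3234 + 24074) = 1/20840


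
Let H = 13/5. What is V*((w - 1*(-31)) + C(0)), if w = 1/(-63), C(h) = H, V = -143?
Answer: -1512797/315 ≈ -4802.5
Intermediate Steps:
H = 13/5 (H = 13*(1/5) = 13/5 ≈ 2.6000)
C(h) = 13/5
w = -1/63 ≈ -0.015873
V*((w - 1*(-31)) + C(0)) = -143*((-1/63 - 1*(-31)) + 13/5) = -143*((-1/63 + 31) + 13/5) = -143*(1952/63 + 13/5) = -143*10579/315 = -1512797/315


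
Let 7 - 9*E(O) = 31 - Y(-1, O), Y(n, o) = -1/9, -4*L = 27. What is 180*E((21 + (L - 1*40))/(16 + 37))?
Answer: -4340/9 ≈ -482.22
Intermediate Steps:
L = -27/4 (L = -¼*27 = -27/4 ≈ -6.7500)
Y(n, o) = -⅑ (Y(n, o) = -1*⅑ = -⅑)
E(O) = -217/81 (E(O) = 7/9 - (31 - 1*(-⅑))/9 = 7/9 - (31 + ⅑)/9 = 7/9 - ⅑*280/9 = 7/9 - 280/81 = -217/81)
180*E((21 + (L - 1*40))/(16 + 37)) = 180*(-217/81) = -4340/9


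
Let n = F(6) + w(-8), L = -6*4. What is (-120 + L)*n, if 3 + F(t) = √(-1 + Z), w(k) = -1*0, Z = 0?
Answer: 432 - 144*I ≈ 432.0 - 144.0*I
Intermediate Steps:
w(k) = 0
F(t) = -3 + I (F(t) = -3 + √(-1 + 0) = -3 + √(-1) = -3 + I)
L = -24
n = -3 + I (n = (-3 + I) + 0 = -3 + I ≈ -3.0 + 1.0*I)
(-120 + L)*n = (-120 - 24)*(-3 + I) = -144*(-3 + I) = 432 - 144*I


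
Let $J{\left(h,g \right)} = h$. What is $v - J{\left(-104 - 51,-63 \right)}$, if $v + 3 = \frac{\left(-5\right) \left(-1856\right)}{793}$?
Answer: $\frac{129816}{793} \approx 163.7$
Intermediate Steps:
$v = \frac{6901}{793}$ ($v = -3 + \frac{\left(-5\right) \left(-1856\right)}{793} = -3 + 9280 \cdot \frac{1}{793} = -3 + \frac{9280}{793} = \frac{6901}{793} \approx 8.7024$)
$v - J{\left(-104 - 51,-63 \right)} = \frac{6901}{793} - \left(-104 - 51\right) = \frac{6901}{793} - -155 = \frac{6901}{793} + 155 = \frac{129816}{793}$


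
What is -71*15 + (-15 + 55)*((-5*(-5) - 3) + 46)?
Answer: 1655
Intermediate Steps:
-71*15 + (-15 + 55)*((-5*(-5) - 3) + 46) = -1065 + 40*((25 - 3) + 46) = -1065 + 40*(22 + 46) = -1065 + 40*68 = -1065 + 2720 = 1655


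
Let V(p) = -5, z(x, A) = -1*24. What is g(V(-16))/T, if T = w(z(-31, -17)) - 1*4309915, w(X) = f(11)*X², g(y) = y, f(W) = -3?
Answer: 5/4311643 ≈ 1.1597e-6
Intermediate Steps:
z(x, A) = -24
w(X) = -3*X²
T = -4311643 (T = -3*(-24)² - 1*4309915 = -3*576 - 4309915 = -1728 - 4309915 = -4311643)
g(V(-16))/T = -5/(-4311643) = -5*(-1/4311643) = 5/4311643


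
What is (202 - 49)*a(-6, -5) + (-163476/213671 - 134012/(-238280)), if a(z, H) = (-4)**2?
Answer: 31156498192753/12728381470 ≈ 2447.8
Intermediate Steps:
a(z, H) = 16
(202 - 49)*a(-6, -5) + (-163476/213671 - 134012/(-238280)) = (202 - 49)*16 + (-163476/213671 - 134012/(-238280)) = 153*16 + (-163476*1/213671 - 134012*(-1/238280)) = 2448 + (-163476/213671 + 33503/59570) = 2448 - 2579645807/12728381470 = 31156498192753/12728381470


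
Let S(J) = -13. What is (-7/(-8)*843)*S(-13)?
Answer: -76713/8 ≈ -9589.1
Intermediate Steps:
(-7/(-8)*843)*S(-13) = (-7/(-8)*843)*(-13) = (-7*(-⅛)*843)*(-13) = ((7/8)*843)*(-13) = (5901/8)*(-13) = -76713/8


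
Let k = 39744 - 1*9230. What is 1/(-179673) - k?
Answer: -5482541923/179673 ≈ -30514.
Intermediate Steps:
k = 30514 (k = 39744 - 9230 = 30514)
1/(-179673) - k = 1/(-179673) - 1*30514 = -1/179673 - 30514 = -5482541923/179673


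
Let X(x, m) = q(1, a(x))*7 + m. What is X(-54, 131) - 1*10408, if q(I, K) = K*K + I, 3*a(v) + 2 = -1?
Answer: -10263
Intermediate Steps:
a(v) = -1 (a(v) = -⅔ + (⅓)*(-1) = -⅔ - ⅓ = -1)
q(I, K) = I + K² (q(I, K) = K² + I = I + K²)
X(x, m) = 14 + m (X(x, m) = (1 + (-1)²)*7 + m = (1 + 1)*7 + m = 2*7 + m = 14 + m)
X(-54, 131) - 1*10408 = (14 + 131) - 1*10408 = 145 - 10408 = -10263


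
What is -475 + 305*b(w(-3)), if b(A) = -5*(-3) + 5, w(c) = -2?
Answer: 5625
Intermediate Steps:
b(A) = 20 (b(A) = 15 + 5 = 20)
-475 + 305*b(w(-3)) = -475 + 305*20 = -475 + 6100 = 5625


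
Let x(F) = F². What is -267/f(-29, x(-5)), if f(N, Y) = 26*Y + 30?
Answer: -267/680 ≈ -0.39265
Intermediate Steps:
f(N, Y) = 30 + 26*Y
-267/f(-29, x(-5)) = -267/(30 + 26*(-5)²) = -267/(30 + 26*25) = -267/(30 + 650) = -267/680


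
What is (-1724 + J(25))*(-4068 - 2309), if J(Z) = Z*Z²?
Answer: -88646677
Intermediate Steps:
J(Z) = Z³
(-1724 + J(25))*(-4068 - 2309) = (-1724 + 25³)*(-4068 - 2309) = (-1724 + 15625)*(-6377) = 13901*(-6377) = -88646677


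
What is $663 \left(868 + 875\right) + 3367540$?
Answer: $4523149$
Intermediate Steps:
$663 \left(868 + 875\right) + 3367540 = 663 \cdot 1743 + 3367540 = 1155609 + 3367540 = 4523149$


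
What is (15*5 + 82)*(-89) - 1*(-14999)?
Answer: 1026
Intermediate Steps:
(15*5 + 82)*(-89) - 1*(-14999) = (75 + 82)*(-89) + 14999 = 157*(-89) + 14999 = -13973 + 14999 = 1026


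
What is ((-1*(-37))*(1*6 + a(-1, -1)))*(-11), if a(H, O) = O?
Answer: -2035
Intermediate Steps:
((-1*(-37))*(1*6 + a(-1, -1)))*(-11) = ((-1*(-37))*(1*6 - 1))*(-11) = (37*(6 - 1))*(-11) = (37*5)*(-11) = 185*(-11) = -2035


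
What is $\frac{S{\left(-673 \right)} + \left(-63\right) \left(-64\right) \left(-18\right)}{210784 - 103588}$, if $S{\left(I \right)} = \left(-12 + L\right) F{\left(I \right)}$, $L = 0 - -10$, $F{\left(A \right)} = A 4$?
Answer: $- \frac{16798}{26799} \approx -0.62681$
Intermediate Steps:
$F{\left(A \right)} = 4 A$
$L = 10$ ($L = 0 + 10 = 10$)
$S{\left(I \right)} = - 8 I$ ($S{\left(I \right)} = \left(-12 + 10\right) 4 I = - 2 \cdot 4 I = - 8 I$)
$\frac{S{\left(-673 \right)} + \left(-63\right) \left(-64\right) \left(-18\right)}{210784 - 103588} = \frac{\left(-8\right) \left(-673\right) + \left(-63\right) \left(-64\right) \left(-18\right)}{210784 - 103588} = \frac{5384 + 4032 \left(-18\right)}{107196} = \left(5384 - 72576\right) \frac{1}{107196} = \left(-67192\right) \frac{1}{107196} = - \frac{16798}{26799}$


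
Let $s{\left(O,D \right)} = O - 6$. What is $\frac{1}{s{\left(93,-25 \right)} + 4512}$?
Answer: $\frac{1}{4599} \approx 0.00021744$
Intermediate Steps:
$s{\left(O,D \right)} = -6 + O$
$\frac{1}{s{\left(93,-25 \right)} + 4512} = \frac{1}{\left(-6 + 93\right) + 4512} = \frac{1}{87 + 4512} = \frac{1}{4599}$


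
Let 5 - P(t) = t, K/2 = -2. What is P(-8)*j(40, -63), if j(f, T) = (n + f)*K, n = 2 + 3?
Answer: -2340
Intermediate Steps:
K = -4 (K = 2*(-2) = -4)
P(t) = 5 - t
n = 5
j(f, T) = -20 - 4*f (j(f, T) = (5 + f)*(-4) = -20 - 4*f)
P(-8)*j(40, -63) = (5 - 1*(-8))*(-20 - 4*40) = (5 + 8)*(-20 - 160) = 13*(-180) = -2340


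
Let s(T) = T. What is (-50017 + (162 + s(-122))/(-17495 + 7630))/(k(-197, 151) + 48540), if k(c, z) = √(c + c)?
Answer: -2395049734230/2324324212081 + 98683549*I*√394/4648648424162 ≈ -1.0304 + 0.00042137*I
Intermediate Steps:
k(c, z) = √2*√c (k(c, z) = √(2*c) = √2*√c)
(-50017 + (162 + s(-122))/(-17495 + 7630))/(k(-197, 151) + 48540) = (-50017 + (162 - 122)/(-17495 + 7630))/(√2*√(-197) + 48540) = (-50017 + 40/(-9865))/(√2*(I*√197) + 48540) = (-50017 + 40*(-1/9865))/(I*√394 + 48540) = (-50017 - 8/1973)/(48540 + I*√394) = -98683549/(1973*(48540 + I*√394))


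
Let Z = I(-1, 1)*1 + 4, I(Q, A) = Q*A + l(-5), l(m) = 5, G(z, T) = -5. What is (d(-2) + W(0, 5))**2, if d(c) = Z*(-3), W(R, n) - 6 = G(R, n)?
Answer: 529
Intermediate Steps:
W(R, n) = 1 (W(R, n) = 6 - 5 = 1)
I(Q, A) = 5 + A*Q (I(Q, A) = Q*A + 5 = A*Q + 5 = 5 + A*Q)
Z = 8 (Z = (5 + 1*(-1))*1 + 4 = (5 - 1)*1 + 4 = 4*1 + 4 = 4 + 4 = 8)
d(c) = -24 (d(c) = 8*(-3) = -24)
(d(-2) + W(0, 5))**2 = (-24 + 1)**2 = (-23)**2 = 529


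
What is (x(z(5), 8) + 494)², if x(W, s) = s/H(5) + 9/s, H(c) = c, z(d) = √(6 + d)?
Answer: 394777161/1600 ≈ 2.4674e+5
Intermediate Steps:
x(W, s) = 9/s + s/5 (x(W, s) = s/5 + 9/s = 9/s + s/5)
(x(z(5), 8) + 494)² = ((9/8 + (⅕)*8) + 494)² = ((9*(⅛) + 8/5) + 494)² = ((9/8 + 8/5) + 494)² = (109/40 + 494)² = (19869/40)² = 394777161/1600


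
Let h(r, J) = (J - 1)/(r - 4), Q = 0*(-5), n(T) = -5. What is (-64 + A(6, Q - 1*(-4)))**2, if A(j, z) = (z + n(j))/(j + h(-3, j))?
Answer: 5640625/1369 ≈ 4120.3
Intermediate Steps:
Q = 0
h(r, J) = (-1 + J)/(-4 + r)
A(j, z) = (-5 + z)/(1/7 + 6*j/7) (A(j, z) = (z - 5)/(j + (-1 + j)/(-4 - 3)) = (-5 + z)/(j + (-1 + j)/(-7)) = (-5 + z)/(j - (-1 + j)/7) = (-5 + z)/(j + (1/7 - j/7)) = (-5 + z)/(1/7 + 6*j/7))
(-64 + A(6, Q - 1*(-4)))**2 = (-64 + 7*(-5 + (0 - 1*(-4)))/(1 + 6*6))**2 = (-64 + 7*(-5 + (0 + 4))/(1 + 36))**2 = (-64 + 7*(-5 + 4)/37)**2 = (-64 + 7*(1/37)*(-1))**2 = (-64 - 7/37)**2 = (-2375/37)**2 = 5640625/1369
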